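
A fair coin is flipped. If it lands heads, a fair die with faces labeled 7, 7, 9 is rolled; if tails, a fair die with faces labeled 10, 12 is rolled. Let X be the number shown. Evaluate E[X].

E[X | heads] = (7+7+9)/3 = 23/3.
E[X | tails] = (10+12)/2 = 11.
E[X] = (1/2)·(23/3) + (1/2)·(11) = 28/3.

28/3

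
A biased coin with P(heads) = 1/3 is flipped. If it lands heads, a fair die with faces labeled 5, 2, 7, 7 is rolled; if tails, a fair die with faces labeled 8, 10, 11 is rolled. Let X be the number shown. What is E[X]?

E[X | heads] = (5+2+7+7)/4 = 21/4.
E[X | tails] = (8+10+11)/3 = 29/3.
By the law of total expectation,
E[X] = (1/3)·(21/4) + (2/3)·(29/3) = 295/36.

295/36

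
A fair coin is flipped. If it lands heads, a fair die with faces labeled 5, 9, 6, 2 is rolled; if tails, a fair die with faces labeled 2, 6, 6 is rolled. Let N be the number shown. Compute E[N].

61/12

E[N | heads] = (5+9+6+2)/4 = 11/2.
E[N | tails] = (2+6+6)/3 = 14/3.
By the law of total expectation,
E[N] = (1/2)·(11/2) + (1/2)·(14/3) = 61/12.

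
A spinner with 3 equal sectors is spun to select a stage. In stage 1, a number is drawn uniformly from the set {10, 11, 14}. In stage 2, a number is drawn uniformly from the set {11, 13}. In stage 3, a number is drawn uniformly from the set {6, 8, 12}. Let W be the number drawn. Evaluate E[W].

E[W | stage 1] = (10+11+14)/3 = 35/3.
E[W | stage 2] = (11+13)/2 = 12.
E[W | stage 3] = (6+8+12)/3 = 26/3.
By the law of total expectation,
E[W] = (1/3)·(35/3) + (1/3)·(12) + (1/3)·(26/3) = 97/9.

97/9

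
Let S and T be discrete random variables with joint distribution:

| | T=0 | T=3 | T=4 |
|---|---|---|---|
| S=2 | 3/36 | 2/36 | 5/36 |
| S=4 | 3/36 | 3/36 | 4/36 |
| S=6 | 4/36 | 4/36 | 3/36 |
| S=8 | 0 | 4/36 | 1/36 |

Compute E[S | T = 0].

P(T = 0) = 5/18.
Σ S·P over the event = 2·(3/36) + 4·(3/36) + 6·(4/36) = 7/6.
E[S | T = 0] = (7/6) / (5/18) = 21/5.

21/5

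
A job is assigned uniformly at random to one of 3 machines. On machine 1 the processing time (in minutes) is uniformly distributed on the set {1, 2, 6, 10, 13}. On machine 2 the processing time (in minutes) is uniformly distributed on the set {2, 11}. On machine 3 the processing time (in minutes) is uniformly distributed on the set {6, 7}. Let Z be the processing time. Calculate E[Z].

97/15

E[Z | machine 1] = (1+2+6+10+13)/5 = 32/5.
E[Z | machine 2] = (2+11)/2 = 13/2.
E[Z | machine 3] = (6+7)/2 = 13/2.
E[Z] = (1/3)·(32/5) + (1/3)·(13/2) + (1/3)·(13/2) = 97/15.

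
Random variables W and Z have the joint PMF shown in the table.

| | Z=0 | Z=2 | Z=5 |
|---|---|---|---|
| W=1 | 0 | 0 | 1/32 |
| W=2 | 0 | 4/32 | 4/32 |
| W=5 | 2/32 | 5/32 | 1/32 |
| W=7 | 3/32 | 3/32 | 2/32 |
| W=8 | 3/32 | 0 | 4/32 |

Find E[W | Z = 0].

P(Z = 0) = 1/4.
Σ W·P over the event = 5·(2/32) + 7·(3/32) + 8·(3/32) = 55/32.
E[W | Z = 0] = (55/32) / (1/4) = 55/8.

55/8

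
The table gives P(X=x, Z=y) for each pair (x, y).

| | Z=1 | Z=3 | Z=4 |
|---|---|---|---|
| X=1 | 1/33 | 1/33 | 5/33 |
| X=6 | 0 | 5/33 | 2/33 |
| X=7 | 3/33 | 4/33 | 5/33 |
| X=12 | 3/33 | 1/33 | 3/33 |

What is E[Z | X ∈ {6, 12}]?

P(X ∈ {6, 12}) = 14/33.
Σ Z·P over the event = 3·(5/33) + 4·(2/33) + 1·(3/33) + 3·(1/33) + 4·(3/33) = 41/33.
E[Z | X ∈ {6, 12}] = (41/33) / (14/33) = 41/14.

41/14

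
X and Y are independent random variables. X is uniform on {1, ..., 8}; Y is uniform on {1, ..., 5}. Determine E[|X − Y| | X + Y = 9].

Outcomes with X + Y = 9: (4,5), (5,4), (6,3), (7,2), (8,1), each with probability 1/40.
E[|X − Y| | X + Y = 9] = (1 + 1 + 3 + 5 + 7) / 5 = 17/5.

17/5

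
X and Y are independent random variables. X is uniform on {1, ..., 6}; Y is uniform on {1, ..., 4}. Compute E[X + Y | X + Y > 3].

136/21

P(X + Y > 3) = 7/8.
Summing (X+Y)·P(x,y) over outcomes with X + Y > 3 gives 17/3.
E[X + Y | X + Y > 3] = (17/3) / (7/8) = 136/21.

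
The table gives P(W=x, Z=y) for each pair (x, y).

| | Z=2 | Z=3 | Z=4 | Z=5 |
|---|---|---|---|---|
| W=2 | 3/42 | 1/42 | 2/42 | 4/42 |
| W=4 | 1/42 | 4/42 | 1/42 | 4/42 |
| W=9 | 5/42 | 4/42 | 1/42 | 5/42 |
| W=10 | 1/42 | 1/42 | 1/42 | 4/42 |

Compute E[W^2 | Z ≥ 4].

P(Z ≥ 4) = 11/21.
Σ W^2·P over the event = 4·(2/42) + 4·(4/42) + 16·(1/42) + 16·(4/42) + 81·(1/42) + 81·(5/42) + 100·(1/42) + 100·(4/42) = 545/21.
E[W^2 | Z ≥ 4] = (545/21) / (11/21) = 545/11.

545/11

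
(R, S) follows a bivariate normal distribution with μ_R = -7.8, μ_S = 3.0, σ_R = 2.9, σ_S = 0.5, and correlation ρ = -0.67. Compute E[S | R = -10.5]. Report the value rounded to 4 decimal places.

3.3119

For a bivariate normal, E[S | R=x] = μ_S + ρ·(σ_S/σ_R)·(x − μ_R).
E[S | R=-10.5] = 3.0 + (-0.67)·(0.5/2.9)·(-10.5 − (-7.8)) = 3.0 + (-0.11552)·(-2.7) = 3.3119.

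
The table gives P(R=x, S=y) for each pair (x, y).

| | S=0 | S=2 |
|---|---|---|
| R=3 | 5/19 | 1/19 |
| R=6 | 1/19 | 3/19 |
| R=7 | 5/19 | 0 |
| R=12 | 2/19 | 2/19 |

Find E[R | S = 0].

P(S = 0) = 13/19.
Σ R·P over the event = 3·(5/19) + 6·(1/19) + 7·(5/19) + 12·(2/19) = 80/19.
E[R | S = 0] = (80/19) / (13/19) = 80/13.

80/13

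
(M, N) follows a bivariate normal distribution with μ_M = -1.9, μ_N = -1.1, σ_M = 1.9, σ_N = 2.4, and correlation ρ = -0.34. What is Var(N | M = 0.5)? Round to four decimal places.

5.0941

The conditional variance in a bivariate normal is σ_N²(1 − ρ²), independent of x.
Var(N | M=0.5) = (2.4)²·(1 − (-0.34)²) = 5.76·0.8844 = 5.0941.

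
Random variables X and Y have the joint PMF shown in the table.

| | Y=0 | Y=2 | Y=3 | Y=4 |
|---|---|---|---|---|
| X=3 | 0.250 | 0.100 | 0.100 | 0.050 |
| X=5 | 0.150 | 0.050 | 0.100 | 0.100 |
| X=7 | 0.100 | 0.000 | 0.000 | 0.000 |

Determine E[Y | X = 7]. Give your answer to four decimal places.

P(X = 7) = 0.100.
Σ Y·P over the event = 0·(0.100) = 0.000.
E[Y | X = 7] = (0.000) / (0.100) = 0.0000.

0.0000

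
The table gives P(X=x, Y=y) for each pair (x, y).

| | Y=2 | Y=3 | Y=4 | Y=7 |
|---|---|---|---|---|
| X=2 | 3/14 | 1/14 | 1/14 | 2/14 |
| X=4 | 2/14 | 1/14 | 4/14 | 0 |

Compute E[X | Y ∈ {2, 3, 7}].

P(Y ∈ {2, 3, 7}) = 9/14.
Σ X·P over the event = 2·(3/14) + 2·(1/14) + 2·(2/14) + 4·(2/14) + 4·(1/14) = 12/7.
E[X | Y ∈ {2, 3, 7}] = (12/7) / (9/14) = 8/3.

8/3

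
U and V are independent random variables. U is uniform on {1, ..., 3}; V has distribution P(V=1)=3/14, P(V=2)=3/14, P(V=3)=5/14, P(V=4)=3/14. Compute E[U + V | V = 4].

P(V = 4) = 3/14.
Summing (U+V)·P(x,y) over outcomes with V = 4 gives 9/7.
E[U + V | V = 4] = (9/7) / (3/14) = 6.

6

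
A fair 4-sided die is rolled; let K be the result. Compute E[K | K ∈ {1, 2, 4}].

7/3

P(K ∈ {1, 2, 4}) = 3/4.
Σ over the event: 1·1/4 + 2·1/4 + 4·1/4 = 7/4.
E[K | K ∈ {1, 2, 4}] = (7/4) / (3/4) = 7/3.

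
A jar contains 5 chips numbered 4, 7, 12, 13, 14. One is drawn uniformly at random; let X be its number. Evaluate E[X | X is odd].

P(X is odd) = 2/5.
Σ over the event: 7·1/5 + 13·1/5 = 4.
E[X | X is odd] = (4) / (2/5) = 10.

10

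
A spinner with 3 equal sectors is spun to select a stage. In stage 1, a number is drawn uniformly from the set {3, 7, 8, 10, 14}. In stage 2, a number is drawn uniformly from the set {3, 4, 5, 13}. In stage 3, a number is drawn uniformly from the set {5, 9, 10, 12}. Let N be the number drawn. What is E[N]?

E[N | stage 1] = (3+7+8+10+14)/5 = 42/5.
E[N | stage 2] = (3+4+5+13)/4 = 25/4.
E[N | stage 3] = (5+9+10+12)/4 = 9.
E[N] = (1/3)·(42/5) + (1/3)·(25/4) + (1/3)·(9) = 473/60.

473/60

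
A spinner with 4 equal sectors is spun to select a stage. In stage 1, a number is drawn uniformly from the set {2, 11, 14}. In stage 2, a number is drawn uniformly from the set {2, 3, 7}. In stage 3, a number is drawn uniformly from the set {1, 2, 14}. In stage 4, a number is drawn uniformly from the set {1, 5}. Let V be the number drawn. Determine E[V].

65/12

E[V | stage 1] = (2+11+14)/3 = 9.
E[V | stage 2] = (2+3+7)/3 = 4.
E[V | stage 3] = (1+2+14)/3 = 17/3.
E[V | stage 4] = (1+5)/2 = 3.
By the law of total expectation,
E[V] = (1/4)·(9) + (1/4)·(4) + (1/4)·(17/3) + (1/4)·(3) = 65/12.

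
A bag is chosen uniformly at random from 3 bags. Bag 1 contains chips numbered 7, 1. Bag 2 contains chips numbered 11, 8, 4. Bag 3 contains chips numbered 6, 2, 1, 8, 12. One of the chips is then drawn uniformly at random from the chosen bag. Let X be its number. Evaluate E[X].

E[X | bag 1] = (7+1)/2 = 4.
E[X | bag 2] = (11+8+4)/3 = 23/3.
E[X | bag 3] = (6+2+1+8+12)/5 = 29/5.
By the law of total expectation,
E[X] = (1/3)·(4) + (1/3)·(23/3) + (1/3)·(29/5) = 262/45.

262/45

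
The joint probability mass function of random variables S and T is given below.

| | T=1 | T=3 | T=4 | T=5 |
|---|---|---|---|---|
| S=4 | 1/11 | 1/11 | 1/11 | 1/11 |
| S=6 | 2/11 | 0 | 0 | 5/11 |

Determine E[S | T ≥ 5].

17/3

P(T ≥ 5) = 6/11.
Σ S·P over the event = 4·(1/11) + 6·(5/11) = 34/11.
E[S | T ≥ 5] = (34/11) / (6/11) = 17/3.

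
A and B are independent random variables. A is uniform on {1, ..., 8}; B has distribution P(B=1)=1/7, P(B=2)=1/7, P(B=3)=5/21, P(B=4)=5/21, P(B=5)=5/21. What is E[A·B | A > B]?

1798/99

P(A > B) = 33/56.
Summing AB·P(x,y) over outcomes with A > B gives 899/84.
E[A·B | A > B] = (899/84) / (33/56) = 1798/99.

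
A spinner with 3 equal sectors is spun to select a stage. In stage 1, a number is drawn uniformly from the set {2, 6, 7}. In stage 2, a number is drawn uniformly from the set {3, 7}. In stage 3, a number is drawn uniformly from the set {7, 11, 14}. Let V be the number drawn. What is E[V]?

E[V | stage 1] = (2+6+7)/3 = 5.
E[V | stage 2] = (3+7)/2 = 5.
E[V | stage 3] = (7+11+14)/3 = 32/3.
By the law of total expectation,
E[V] = (1/3)·(5) + (1/3)·(5) + (1/3)·(32/3) = 62/9.

62/9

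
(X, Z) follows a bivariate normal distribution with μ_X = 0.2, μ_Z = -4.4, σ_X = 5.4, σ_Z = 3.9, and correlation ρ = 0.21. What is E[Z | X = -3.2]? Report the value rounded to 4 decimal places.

-4.9157

For a bivariate normal, E[Z | X=x] = μ_Z + ρ·(σ_Z/σ_X)·(x − μ_X).
E[Z | X=-3.2] = -4.4 + (0.21)·(3.9/5.4)·(-3.2 − (0.2)) = -4.4 + (0.15167)·(-3.4) = -4.9157.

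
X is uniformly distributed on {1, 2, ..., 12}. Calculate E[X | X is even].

Given X is even, X is equally likely to be any of {2, 4, 6, 8, 10, 12}.
E[X | X is even] = (2 + 4 + 6 + 8 + 10 + 12) / 6 = 7.

7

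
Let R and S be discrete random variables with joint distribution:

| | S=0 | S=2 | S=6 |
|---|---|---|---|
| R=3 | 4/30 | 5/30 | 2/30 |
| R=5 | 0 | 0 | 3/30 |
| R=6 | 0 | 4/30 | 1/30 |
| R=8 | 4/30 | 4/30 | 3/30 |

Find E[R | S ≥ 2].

61/11

P(S ≥ 2) = 11/15.
Σ R·P over the event = 3·(5/30) + 3·(2/30) + 5·(3/30) + 6·(4/30) + 6·(1/30) + 8·(4/30) + 8·(3/30) = 61/15.
E[R | S ≥ 2] = (61/15) / (11/15) = 61/11.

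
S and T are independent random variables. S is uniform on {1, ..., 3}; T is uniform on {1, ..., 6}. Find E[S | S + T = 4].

2

Outcomes with S + T = 4: (1,3), (2,2), (3,1), each with probability 1/18.
E[S | S + T = 4] = (1 + 2 + 3) / 3 = 2.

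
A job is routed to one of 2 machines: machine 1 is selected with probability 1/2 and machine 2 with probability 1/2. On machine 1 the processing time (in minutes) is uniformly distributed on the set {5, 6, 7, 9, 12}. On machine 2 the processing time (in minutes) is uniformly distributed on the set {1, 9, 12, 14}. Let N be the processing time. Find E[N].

42/5

E[N | machine 1] = (5+6+7+9+12)/5 = 39/5.
E[N | machine 2] = (1+9+12+14)/4 = 9.
By the law of total expectation,
E[N] = (1/2)·(39/5) + (1/2)·(9) = 42/5.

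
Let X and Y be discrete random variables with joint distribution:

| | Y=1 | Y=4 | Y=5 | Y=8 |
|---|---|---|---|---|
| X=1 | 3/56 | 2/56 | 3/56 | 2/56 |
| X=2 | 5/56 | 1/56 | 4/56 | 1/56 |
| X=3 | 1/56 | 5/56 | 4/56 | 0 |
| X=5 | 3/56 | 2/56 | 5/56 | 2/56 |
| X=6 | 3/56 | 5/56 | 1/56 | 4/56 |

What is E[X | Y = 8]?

P(Y = 8) = 9/56.
Σ X·P over the event = 1·(2/56) + 2·(1/56) + 5·(2/56) + 6·(4/56) = 19/28.
E[X | Y = 8] = (19/28) / (9/56) = 38/9.

38/9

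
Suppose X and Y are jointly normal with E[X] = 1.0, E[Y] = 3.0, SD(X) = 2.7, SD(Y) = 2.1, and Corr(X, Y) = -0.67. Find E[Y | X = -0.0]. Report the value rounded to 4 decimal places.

3.5211

For a bivariate normal, E[Y | X=x] = μ_Y + ρ·(σ_Y/σ_X)·(x − μ_X).
E[Y | X=-0.0] = 3.0 + (-0.67)·(2.1/2.7)·(-0.0 − (1.0)) = 3.0 + (-0.52111)·(-1) = 3.5211.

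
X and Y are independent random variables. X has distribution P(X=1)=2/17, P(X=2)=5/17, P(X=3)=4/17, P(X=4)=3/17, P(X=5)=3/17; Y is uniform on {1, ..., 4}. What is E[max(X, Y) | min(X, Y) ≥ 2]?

P(min(X, Y) ≥ 2) = 45/68.
Summing max(X,Y)·P(x,y) over outcomes with min(X, Y) ≥ 2 gives 83/34.
E[max(X, Y) | min(X, Y) ≥ 2] = (83/34) / (45/68) = 166/45.

166/45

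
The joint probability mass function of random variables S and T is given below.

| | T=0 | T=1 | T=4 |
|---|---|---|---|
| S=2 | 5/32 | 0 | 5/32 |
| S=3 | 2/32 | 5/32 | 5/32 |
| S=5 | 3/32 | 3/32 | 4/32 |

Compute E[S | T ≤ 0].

31/10

P(T ≤ 0) = 5/16.
Σ S·P over the event = 2·(5/32) + 3·(2/32) + 5·(3/32) = 31/32.
E[S | T ≤ 0] = (31/32) / (5/16) = 31/10.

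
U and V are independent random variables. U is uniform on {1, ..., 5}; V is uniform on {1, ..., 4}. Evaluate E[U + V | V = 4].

7

Outcomes with V = 4: (1,4), (2,4), (3,4), (4,4), (5,4), each with probability 1/20.
E[U + V | V = 4] = (5 + 6 + 7 + 8 + 9) / 5 = 7.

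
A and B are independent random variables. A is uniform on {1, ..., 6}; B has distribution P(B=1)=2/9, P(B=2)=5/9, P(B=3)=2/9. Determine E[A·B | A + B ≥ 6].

280/27

P(A + B ≥ 6) = 1/2.
Summing AB·P(x,y) over outcomes with A + B ≥ 6 gives 140/27.
E[A·B | A + B ≥ 6] = (140/27) / (1/2) = 280/27.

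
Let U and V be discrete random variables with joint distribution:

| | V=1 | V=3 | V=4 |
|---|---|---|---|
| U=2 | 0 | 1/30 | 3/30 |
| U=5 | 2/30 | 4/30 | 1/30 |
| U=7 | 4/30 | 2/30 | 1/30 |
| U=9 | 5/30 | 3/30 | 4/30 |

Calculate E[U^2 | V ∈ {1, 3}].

P(V ∈ {1, 3}) = 7/10.
Σ U^2·P over the event = 4·(1/30) + 25·(2/30) + 25·(4/30) + 49·(4/30) + 49·(2/30) + 81·(5/30) + 81·(3/30) = 548/15.
E[U^2 | V ∈ {1, 3}] = (548/15) / (7/10) = 1096/21.

1096/21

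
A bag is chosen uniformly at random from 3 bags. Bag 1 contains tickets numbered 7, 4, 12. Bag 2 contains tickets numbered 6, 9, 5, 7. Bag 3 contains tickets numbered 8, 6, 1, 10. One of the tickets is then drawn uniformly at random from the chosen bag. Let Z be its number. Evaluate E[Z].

62/9

E[Z | bag 1] = (7+4+12)/3 = 23/3.
E[Z | bag 2] = (6+9+5+7)/4 = 27/4.
E[Z | bag 3] = (8+6+1+10)/4 = 25/4.
By the law of total expectation,
E[Z] = (1/3)·(23/3) + (1/3)·(27/4) + (1/3)·(25/4) = 62/9.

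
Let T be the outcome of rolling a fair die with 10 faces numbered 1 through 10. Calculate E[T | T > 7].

Given T > 7, T is equally likely to be any of {8, 9, 10}.
E[T | T > 7] = (8 + 9 + 10) / 3 = 9.

9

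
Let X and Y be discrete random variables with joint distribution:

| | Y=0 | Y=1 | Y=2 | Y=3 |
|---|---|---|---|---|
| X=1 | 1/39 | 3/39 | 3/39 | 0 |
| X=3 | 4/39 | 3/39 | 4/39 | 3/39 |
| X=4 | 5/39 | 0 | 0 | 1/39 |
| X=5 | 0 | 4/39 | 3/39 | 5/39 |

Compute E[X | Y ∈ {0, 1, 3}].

P(Y ∈ {0, 1, 3}) = 29/39.
Summing X·P(X=x,Y=y) over the conditioning event gives 103/39.
E[X | Y ∈ {0, 1, 3}] = (103/39) / (29/39) = 103/29.

103/29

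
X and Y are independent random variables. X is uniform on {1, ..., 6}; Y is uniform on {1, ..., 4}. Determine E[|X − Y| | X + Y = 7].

5/2

P(X + Y = 7) = 1/6.
Summing |X−Y|·P(x,y) over outcomes with X + Y = 7 gives 5/12.
E[|X − Y| | X + Y = 7] = (5/12) / (1/6) = 5/2.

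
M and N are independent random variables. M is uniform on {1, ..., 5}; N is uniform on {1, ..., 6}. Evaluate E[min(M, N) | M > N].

2

P(M > N) = 1/3.
Summing min(M,N)·P(x,y) over outcomes with M > N gives 2/3.
E[min(M, N) | M > N] = (2/3) / (1/3) = 2.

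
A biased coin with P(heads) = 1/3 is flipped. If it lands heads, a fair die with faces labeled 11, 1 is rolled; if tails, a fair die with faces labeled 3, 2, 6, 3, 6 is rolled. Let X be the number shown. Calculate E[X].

E[X | heads] = (11+1)/2 = 6.
E[X | tails] = (3+2+6+3+6)/5 = 4.
By the law of total expectation,
E[X] = (1/3)·(6) + (2/3)·(4) = 14/3.

14/3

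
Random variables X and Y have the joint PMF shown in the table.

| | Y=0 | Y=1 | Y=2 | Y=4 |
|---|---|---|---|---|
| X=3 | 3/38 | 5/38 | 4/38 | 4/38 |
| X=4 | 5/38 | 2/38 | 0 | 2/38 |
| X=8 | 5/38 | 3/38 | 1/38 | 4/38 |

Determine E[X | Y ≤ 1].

116/23

P(Y ≤ 1) = 23/38.
Σ X·P over the event = 3·(3/38) + 3·(5/38) + 4·(5/38) + 4·(2/38) + 8·(5/38) + 8·(3/38) = 58/19.
E[X | Y ≤ 1] = (58/19) / (23/38) = 116/23.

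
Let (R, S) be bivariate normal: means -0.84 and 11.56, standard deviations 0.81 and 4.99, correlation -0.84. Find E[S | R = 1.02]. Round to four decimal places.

1.9348

For a bivariate normal, E[S | R=x] = μ_S + ρ·(σ_S/σ_R)·(x − μ_R).
E[S | R=1.02] = 11.56 + (-0.84)·(4.99/0.81)·(1.02 − (-0.84)) = 11.56 + (-5.174815)·(1.86) = 1.9348.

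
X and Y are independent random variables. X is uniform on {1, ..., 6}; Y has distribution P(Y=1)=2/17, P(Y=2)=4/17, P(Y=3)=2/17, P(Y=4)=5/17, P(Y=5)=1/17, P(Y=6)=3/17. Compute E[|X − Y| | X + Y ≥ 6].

152/73

P(X + Y ≥ 6) = 73/102.
Summing |X−Y|·P(x,y) over outcomes with X + Y ≥ 6 gives 76/51.
E[|X − Y| | X + Y ≥ 6] = (76/51) / (73/102) = 152/73.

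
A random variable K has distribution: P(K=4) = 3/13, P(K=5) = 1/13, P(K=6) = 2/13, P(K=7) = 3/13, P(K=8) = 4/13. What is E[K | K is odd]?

P(K is odd) = 4/13.
Σ over the event: 5·1/13 + 7·3/13 = 2.
E[K | K is odd] = (2) / (4/13) = 13/2.

13/2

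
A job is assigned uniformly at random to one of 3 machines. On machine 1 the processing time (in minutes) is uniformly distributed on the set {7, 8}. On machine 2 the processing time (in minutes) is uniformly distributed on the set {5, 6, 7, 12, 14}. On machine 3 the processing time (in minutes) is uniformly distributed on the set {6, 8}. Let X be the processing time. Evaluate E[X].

233/30

E[X | machine 1] = (7+8)/2 = 15/2.
E[X | machine 2] = (5+6+7+12+14)/5 = 44/5.
E[X | machine 3] = (6+8)/2 = 7.
E[X] = (1/3)·(15/2) + (1/3)·(44/5) + (1/3)·(7) = 233/30.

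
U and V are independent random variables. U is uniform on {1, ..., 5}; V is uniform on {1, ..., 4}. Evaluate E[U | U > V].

4

P(U > V) = 1/2.
Summing U·P(x,y) over outcomes with U > V gives 2.
E[U | U > V] = (2) / (1/2) = 4.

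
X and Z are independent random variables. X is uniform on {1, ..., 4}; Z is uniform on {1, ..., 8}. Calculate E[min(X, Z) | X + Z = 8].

5/2

Outcomes with X + Z = 8: (1,7), (2,6), (3,5), (4,4), each with probability 1/32.
E[min(X, Z) | X + Z = 8] = (1 + 2 + 3 + 4) / 4 = 5/2.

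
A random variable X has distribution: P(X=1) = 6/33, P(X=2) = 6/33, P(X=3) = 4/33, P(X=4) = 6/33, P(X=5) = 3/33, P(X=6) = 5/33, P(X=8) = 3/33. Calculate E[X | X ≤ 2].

3/2

P(X ≤ 2) = 4/11.
Σ over the event: 1·2/11 + 2·2/11 = 6/11.
E[X | X ≤ 2] = (6/11) / (4/11) = 3/2.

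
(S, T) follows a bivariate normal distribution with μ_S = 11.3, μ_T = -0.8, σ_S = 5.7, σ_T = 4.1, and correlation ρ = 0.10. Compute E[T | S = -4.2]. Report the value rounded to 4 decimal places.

The regression of T on S has slope ρ·σ_T/σ_S and passes through (μ_S, μ_T).
E[T | S=-4.2] = -0.8 + (0.10)·(4.1/5.7)·(-4.2 − (11.3)) = -0.8 + (0.07193)·(-15.5) = -1.9149.

-1.9149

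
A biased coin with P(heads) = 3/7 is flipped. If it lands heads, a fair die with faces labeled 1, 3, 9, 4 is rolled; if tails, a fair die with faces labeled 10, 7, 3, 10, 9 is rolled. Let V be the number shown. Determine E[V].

879/140

E[V | heads] = (1+3+9+4)/4 = 17/4.
E[V | tails] = (10+7+3+10+9)/5 = 39/5.
By the law of total expectation,
E[V] = (3/7)·(17/4) + (4/7)·(39/5) = 879/140.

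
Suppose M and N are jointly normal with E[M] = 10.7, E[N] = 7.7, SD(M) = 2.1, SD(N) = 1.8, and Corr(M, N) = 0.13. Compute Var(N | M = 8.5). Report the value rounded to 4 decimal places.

3.1852

For a bivariate normal, Var(N | M=x) = σ_N²(1 − ρ²).
Var(N | M=8.5) = (1.8)²·(1 − (0.13)²) = 3.24·0.9831 = 3.1852.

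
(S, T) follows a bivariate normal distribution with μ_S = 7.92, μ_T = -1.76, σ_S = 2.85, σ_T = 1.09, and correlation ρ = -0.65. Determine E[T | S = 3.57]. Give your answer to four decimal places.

For a bivariate normal, E[T | S=x] = μ_T + ρ·(σ_T/σ_S)·(x − μ_S).
E[T | S=3.57] = -1.76 + (-0.65)·(1.09/2.85)·(3.57 − (7.92)) = -1.76 + (-0.2486)·(-4.35) = -0.6786.

-0.6786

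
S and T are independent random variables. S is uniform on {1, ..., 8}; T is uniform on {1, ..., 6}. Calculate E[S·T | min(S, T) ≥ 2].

P(min(S, T) ≥ 2) = 35/48.
Summing ST·P(x,y) over outcomes with min(S, T) ≥ 2 gives 175/12.
E[S·T | min(S, T) ≥ 2] = (175/12) / (35/48) = 20.

20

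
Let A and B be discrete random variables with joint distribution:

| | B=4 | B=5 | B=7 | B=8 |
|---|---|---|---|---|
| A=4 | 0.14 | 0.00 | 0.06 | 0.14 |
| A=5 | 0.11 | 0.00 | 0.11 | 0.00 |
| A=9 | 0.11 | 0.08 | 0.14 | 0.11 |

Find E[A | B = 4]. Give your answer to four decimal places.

5.8333

P(B = 4) = 0.36.
Σ A·P over the event = 4·(0.14) + 5·(0.11) + 9·(0.11) = 2.10.
E[A | B = 4] = (2.10) / (0.36) = 5.8333.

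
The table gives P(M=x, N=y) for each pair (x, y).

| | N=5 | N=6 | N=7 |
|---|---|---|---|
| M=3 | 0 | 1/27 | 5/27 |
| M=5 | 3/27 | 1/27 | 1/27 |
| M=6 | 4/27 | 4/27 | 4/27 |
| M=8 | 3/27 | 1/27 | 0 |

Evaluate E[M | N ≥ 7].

P(N ≥ 7) = 10/27.
Σ M·P over the event = 3·(5/27) + 5·(1/27) + 6·(4/27) = 44/27.
E[M | N ≥ 7] = (44/27) / (10/27) = 22/5.

22/5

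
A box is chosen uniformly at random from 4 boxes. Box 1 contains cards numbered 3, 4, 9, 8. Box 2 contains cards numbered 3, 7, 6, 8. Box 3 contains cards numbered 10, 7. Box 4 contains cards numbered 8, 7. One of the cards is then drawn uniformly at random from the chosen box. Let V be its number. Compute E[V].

E[V | box 1] = (3+4+9+8)/4 = 6.
E[V | box 2] = (3+7+6+8)/4 = 6.
E[V | box 3] = (10+7)/2 = 17/2.
E[V | box 4] = (8+7)/2 = 15/2.
E[V] = (1/4)·(6) + (1/4)·(6) + (1/4)·(17/2) + (1/4)·(15/2) = 7.

7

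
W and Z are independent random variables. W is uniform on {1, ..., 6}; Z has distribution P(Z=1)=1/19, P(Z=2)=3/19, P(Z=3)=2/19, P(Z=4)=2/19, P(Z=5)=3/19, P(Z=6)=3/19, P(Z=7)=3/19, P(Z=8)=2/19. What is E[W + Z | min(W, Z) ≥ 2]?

P(min(W, Z) ≥ 2) = 15/19.
Summing (W+Z)·P(x,y) over outcomes with min(W, Z) ≥ 2 gives 135/19.
E[W + Z | min(W, Z) ≥ 2] = (135/19) / (15/19) = 9.

9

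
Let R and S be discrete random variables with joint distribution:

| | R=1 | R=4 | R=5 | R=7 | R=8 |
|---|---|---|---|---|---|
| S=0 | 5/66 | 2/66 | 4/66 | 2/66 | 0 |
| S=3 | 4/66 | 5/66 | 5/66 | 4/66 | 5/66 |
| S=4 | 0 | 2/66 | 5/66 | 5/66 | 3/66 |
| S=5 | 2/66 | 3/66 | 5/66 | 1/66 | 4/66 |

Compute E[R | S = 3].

117/23

P(S = 3) = 23/66.
Σ R·P over the event = 1·(4/66) + 4·(5/66) + 5·(5/66) + 7·(4/66) + 8·(5/66) = 39/22.
E[R | S = 3] = (39/22) / (23/66) = 117/23.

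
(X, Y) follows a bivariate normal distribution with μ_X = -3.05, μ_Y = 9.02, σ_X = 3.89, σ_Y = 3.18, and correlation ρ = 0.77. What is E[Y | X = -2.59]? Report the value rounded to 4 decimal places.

9.3096

E[Y | X=x] = μ_Y + ρ(σ_Y/σ_X)(x − μ_X) for jointly normal variables.
E[Y | X=-2.59] = 9.02 + (0.77)·(3.18/3.89)·(-2.59 − (-3.05)) = 9.02 + (0.62946)·(0.46) = 9.3096.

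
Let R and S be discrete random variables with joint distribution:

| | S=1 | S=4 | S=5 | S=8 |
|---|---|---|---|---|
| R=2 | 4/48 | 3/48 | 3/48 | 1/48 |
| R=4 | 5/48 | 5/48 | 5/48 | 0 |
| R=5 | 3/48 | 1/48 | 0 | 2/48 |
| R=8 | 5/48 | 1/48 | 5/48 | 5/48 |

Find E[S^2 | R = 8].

233/8

P(R = 8) = 1/3.
Summing S^2·P(R=x,S=y) over the conditioning event gives 233/24.
E[S^2 | R = 8] = (233/24) / (1/3) = 233/8.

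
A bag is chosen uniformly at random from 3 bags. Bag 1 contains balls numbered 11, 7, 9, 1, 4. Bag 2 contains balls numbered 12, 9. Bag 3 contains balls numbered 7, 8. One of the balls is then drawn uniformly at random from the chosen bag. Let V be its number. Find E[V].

122/15

E[V | bag 1] = (11+7+9+1+4)/5 = 32/5.
E[V | bag 2] = (12+9)/2 = 21/2.
E[V | bag 3] = (7+8)/2 = 15/2.
E[V] = (1/3)·(32/5) + (1/3)·(21/2) + (1/3)·(15/2) = 122/15.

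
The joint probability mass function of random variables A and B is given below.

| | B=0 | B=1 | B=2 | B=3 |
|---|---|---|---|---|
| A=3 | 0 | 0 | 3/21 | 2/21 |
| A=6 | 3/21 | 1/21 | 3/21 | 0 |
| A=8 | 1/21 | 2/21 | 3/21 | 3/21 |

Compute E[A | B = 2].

P(B = 2) = 3/7.
Summing A·P(A=x,B=y) over the conditioning event gives 17/7.
E[A | B = 2] = (17/7) / (3/7) = 17/3.

17/3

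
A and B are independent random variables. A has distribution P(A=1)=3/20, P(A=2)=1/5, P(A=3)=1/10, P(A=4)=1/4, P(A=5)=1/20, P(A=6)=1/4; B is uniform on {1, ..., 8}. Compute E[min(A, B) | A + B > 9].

235/52

P(A + B > 9) = 13/40.
Summing min(A,B)·P(x,y) over outcomes with A + B > 9 gives 47/32.
E[min(A, B) | A + B > 9] = (47/32) / (13/40) = 235/52.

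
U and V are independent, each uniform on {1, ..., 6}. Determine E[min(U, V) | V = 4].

P(V = 4) = 1/6.
Summing min(U,V)·P(x,y) over outcomes with V = 4 gives 1/2.
E[min(U, V) | V = 4] = (1/2) / (1/6) = 3.

3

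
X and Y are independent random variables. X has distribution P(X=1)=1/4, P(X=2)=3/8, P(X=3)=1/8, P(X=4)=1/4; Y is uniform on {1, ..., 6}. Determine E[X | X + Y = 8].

17/6

P(X + Y = 8) = 1/8.
Summing X·P(x,y) over outcomes with X + Y = 8 gives 17/48.
E[X | X + Y = 8] = (17/48) / (1/8) = 17/6.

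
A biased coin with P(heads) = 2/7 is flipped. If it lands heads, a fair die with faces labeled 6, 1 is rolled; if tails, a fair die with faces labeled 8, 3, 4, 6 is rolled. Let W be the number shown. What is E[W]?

19/4

E[W | heads] = (6+1)/2 = 7/2.
E[W | tails] = (8+3+4+6)/4 = 21/4.
E[W] = (2/7)·(7/2) + (5/7)·(21/4) = 19/4.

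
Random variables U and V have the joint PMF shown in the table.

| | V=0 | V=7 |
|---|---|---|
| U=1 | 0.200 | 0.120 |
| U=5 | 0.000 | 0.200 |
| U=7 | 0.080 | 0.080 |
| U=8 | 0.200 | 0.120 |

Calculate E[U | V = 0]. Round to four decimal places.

4.9167

P(V = 0) = 0.480.
Summing U·P(U=x,V=y) over the conditioning event gives 2.360.
E[U | V = 0] = (2.360) / (0.480) = 4.9167.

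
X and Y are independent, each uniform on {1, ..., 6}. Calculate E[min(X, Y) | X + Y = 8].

Outcomes with X + Y = 8: (2,6), (3,5), (4,4), (5,3), (6,2), each with probability 1/36.
E[min(X, Y) | X + Y = 8] = (2 + 3 + 4 + 3 + 2) / 5 = 14/5.

14/5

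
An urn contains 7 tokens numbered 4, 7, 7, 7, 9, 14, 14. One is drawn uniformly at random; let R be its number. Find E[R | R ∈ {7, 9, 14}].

29/3

P(R ∈ {7, 9, 14}) = 6/7.
Σ over the event: 7·3/7 + 9·1/7 + 14·2/7 = 58/7.
E[R | R ∈ {7, 9, 14}] = (58/7) / (6/7) = 29/3.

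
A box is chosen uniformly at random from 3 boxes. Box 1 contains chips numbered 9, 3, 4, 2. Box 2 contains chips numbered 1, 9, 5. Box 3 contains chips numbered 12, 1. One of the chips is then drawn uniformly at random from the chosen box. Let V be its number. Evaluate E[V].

E[V | box 1] = (9+3+4+2)/4 = 9/2.
E[V | box 2] = (1+9+5)/3 = 5.
E[V | box 3] = (12+1)/2 = 13/2.
E[V] = (1/3)·(9/2) + (1/3)·(5) + (1/3)·(13/2) = 16/3.

16/3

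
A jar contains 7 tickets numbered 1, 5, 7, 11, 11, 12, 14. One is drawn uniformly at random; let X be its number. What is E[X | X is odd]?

7

P(X is odd) = 5/7.
Σ over the event: 1·1/7 + 5·1/7 + 7·1/7 + 11·2/7 = 5.
E[X | X is odd] = (5) / (5/7) = 7.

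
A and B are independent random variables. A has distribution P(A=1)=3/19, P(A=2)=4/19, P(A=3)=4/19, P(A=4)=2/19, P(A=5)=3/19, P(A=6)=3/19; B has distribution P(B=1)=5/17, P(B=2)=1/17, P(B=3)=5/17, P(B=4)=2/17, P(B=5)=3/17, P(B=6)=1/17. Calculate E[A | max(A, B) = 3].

187/79

P(max(A, B) = 3) = 79/323.
Summing A·P(x,y) over outcomes with max(A, B) = 3 gives 11/19.
E[A | max(A, B) = 3] = (11/19) / (79/323) = 187/79.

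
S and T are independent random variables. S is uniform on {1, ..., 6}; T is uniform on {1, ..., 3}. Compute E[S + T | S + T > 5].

P(S + T > 5) = 1/2.
Summing (S+T)·P(x,y) over outcomes with S + T > 5 gives 32/9.
E[S + T | S + T > 5] = (32/9) / (1/2) = 64/9.

64/9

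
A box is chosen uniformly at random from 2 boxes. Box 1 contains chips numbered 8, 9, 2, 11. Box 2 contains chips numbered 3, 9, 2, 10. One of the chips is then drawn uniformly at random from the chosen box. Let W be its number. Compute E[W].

27/4

E[W | box 1] = (8+9+2+11)/4 = 15/2.
E[W | box 2] = (3+9+2+10)/4 = 6.
By the law of total expectation,
E[W] = (1/2)·(15/2) + (1/2)·(6) = 27/4.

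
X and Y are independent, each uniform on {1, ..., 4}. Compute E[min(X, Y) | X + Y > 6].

Outcomes with X + Y > 6: (3,4), (4,3), (4,4), each with probability 1/16.
E[min(X, Y) | X + Y > 6] = (3 + 3 + 4) / 3 = 10/3.

10/3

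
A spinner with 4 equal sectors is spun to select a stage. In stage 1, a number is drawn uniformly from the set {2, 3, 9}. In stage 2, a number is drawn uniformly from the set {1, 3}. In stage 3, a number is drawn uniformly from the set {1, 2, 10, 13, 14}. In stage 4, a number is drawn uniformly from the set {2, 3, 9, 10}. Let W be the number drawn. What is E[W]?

31/6

E[W | stage 1] = (2+3+9)/3 = 14/3.
E[W | stage 2] = (1+3)/2 = 2.
E[W | stage 3] = (1+2+10+13+14)/5 = 8.
E[W | stage 4] = (2+3+9+10)/4 = 6.
E[W] = (1/4)·(14/3) + (1/4)·(2) + (1/4)·(8) + (1/4)·(6) = 31/6.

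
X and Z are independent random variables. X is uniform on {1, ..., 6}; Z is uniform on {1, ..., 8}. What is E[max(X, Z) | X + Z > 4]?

17/3

P(X + Z > 4) = 7/8.
Summing max(X,Z)·P(x,y) over outcomes with X + Z > 4 gives 119/24.
E[max(X, Z) | X + Z > 4] = (119/24) / (7/8) = 17/3.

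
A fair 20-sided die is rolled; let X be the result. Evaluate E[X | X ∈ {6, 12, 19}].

37/3

P(X ∈ {6, 12, 19}) = 3/20.
Σ over the event: 6·1/20 + 12·1/20 + 19·1/20 = 37/20.
E[X | X ∈ {6, 12, 19}] = (37/20) / (3/20) = 37/3.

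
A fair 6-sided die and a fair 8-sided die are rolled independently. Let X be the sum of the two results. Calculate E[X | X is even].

8

P(X is even) = 1/2.
Σ over the event: 2·1/48 + 4·1/16 + 6·5/48 + 8·1/8 + 10·5/48 + 12·1/16 + 14·1/48 = 4.
E[X | X is even] = (4) / (1/2) = 8.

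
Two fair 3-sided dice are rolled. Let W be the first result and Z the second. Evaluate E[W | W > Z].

8/3

Outcomes with W > Z: (2,1), (3,1), (3,2), each with probability 1/9.
E[W | W > Z] = (2 + 3 + 3) / 3 = 8/3.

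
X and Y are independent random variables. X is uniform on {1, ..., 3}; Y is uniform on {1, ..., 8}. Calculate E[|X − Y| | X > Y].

Outcomes with X > Y: (2,1), (3,1), (3,2), each with probability 1/24.
E[|X − Y| | X > Y] = (1 + 2 + 1) / 3 = 4/3.

4/3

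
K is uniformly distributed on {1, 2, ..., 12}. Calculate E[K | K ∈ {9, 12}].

21/2

P(K ∈ {9, 12}) = 1/6.
Σ over the event: 9·1/12 + 12·1/12 = 7/4.
E[K | K ∈ {9, 12}] = (7/4) / (1/6) = 21/2.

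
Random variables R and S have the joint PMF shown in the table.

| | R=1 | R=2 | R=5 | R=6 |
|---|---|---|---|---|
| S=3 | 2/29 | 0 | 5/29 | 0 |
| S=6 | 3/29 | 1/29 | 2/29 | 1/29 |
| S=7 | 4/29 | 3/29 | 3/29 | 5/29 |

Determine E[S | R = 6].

P(R = 6) = 6/29.
Σ S·P over the event = 6·(1/29) + 7·(5/29) = 41/29.
E[S | R = 6] = (41/29) / (6/29) = 41/6.

41/6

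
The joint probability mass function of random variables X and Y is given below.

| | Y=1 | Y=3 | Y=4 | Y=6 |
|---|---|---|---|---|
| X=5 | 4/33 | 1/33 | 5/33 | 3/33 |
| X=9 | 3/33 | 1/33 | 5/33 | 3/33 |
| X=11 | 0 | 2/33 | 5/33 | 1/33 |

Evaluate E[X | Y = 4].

25/3

P(Y = 4) = 5/11.
Summing X·P(X=x,Y=y) over the conditioning event gives 125/33.
E[X | Y = 4] = (125/33) / (5/11) = 25/3.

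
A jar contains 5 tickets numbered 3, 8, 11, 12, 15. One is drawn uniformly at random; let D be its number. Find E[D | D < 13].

P(D < 13) = 4/5.
Σ over the event: 3·1/5 + 8·1/5 + 11·1/5 + 12·1/5 = 34/5.
E[D | D < 13] = (34/5) / (4/5) = 17/2.

17/2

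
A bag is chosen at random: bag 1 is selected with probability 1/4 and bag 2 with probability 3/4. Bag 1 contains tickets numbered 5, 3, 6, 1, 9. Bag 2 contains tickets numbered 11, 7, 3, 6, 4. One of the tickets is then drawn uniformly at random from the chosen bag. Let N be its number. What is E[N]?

E[N | bag 1] = (5+3+6+1+9)/5 = 24/5.
E[N | bag 2] = (11+7+3+6+4)/5 = 31/5.
By the law of total expectation,
E[N] = (1/4)·(24/5) + (3/4)·(31/5) = 117/20.

117/20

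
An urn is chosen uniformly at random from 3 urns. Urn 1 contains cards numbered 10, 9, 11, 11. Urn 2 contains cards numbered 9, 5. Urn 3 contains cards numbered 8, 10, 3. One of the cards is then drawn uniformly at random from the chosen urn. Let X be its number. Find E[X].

97/12

E[X | urn 1] = (10+9+11+11)/4 = 41/4.
E[X | urn 2] = (9+5)/2 = 7.
E[X | urn 3] = (8+10+3)/3 = 7.
By the law of total expectation,
E[X] = (1/3)·(41/4) + (1/3)·(7) + (1/3)·(7) = 97/12.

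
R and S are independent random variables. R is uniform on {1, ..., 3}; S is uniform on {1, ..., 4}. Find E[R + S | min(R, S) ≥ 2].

11/2

Outcomes with min(R, S) ≥ 2: (2,2), (2,3), (2,4), (3,2), (3,3), (3,4), each with probability 1/12.
E[R + S | min(R, S) ≥ 2] = (4 + 5 + 6 + 5 + 6 + 7) / 6 = 11/2.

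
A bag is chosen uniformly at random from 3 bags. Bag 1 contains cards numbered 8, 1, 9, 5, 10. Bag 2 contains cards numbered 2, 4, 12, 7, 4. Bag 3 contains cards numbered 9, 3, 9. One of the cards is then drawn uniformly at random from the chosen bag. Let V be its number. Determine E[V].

E[V | bag 1] = (8+1+9+5+10)/5 = 33/5.
E[V | bag 2] = (2+4+12+7+4)/5 = 29/5.
E[V | bag 3] = (9+3+9)/3 = 7.
By the law of total expectation,
E[V] = (1/3)·(33/5) + (1/3)·(29/5) + (1/3)·(7) = 97/15.

97/15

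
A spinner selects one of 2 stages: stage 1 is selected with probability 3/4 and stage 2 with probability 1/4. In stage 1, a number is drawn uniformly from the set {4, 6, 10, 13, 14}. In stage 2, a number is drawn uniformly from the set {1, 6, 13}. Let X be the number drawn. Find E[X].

E[X | stage 1] = (4+6+10+13+14)/5 = 47/5.
E[X | stage 2] = (1+6+13)/3 = 20/3.
E[X] = (3/4)·(47/5) + (1/4)·(20/3) = 523/60.

523/60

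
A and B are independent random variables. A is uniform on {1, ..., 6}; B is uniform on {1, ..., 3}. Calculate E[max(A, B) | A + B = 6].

4

P(A + B = 6) = 1/6.
Summing max(A,B)·P(x,y) over outcomes with A + B = 6 gives 2/3.
E[max(A, B) | A + B = 6] = (2/3) / (1/6) = 4.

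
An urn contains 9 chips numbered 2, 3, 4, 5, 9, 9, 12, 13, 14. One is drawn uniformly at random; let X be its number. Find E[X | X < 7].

7/2

P(X < 7) = 4/9.
Σ over the event: 2·1/9 + 3·1/9 + 4·1/9 + 5·1/9 = 14/9.
E[X | X < 7] = (14/9) / (4/9) = 7/2.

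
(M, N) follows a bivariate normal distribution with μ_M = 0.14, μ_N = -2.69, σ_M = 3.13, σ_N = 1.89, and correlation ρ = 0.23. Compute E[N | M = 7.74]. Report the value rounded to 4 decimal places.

-1.6345

The regression of N on M has slope ρ·σ_N/σ_M and passes through (μ_M, μ_N).
E[N | M=7.74] = -2.69 + (0.23)·(1.89/3.13)·(7.74 − (0.14)) = -2.69 + (0.13888)·(7.6) = -1.6345.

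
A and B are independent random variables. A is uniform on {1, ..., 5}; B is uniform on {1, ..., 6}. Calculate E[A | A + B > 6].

P(A + B > 6) = 1/2.
Summing A·P(x,y) over outcomes with A + B > 6 gives 11/6.
E[A | A + B > 6] = (11/6) / (1/2) = 11/3.

11/3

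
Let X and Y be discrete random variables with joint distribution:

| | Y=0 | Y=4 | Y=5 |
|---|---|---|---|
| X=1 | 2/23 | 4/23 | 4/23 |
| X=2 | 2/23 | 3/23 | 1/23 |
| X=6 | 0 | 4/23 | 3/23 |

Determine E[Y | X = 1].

18/5

P(X = 1) = 10/23.
Σ Y·P over the event = 0·(2/23) + 4·(4/23) + 5·(4/23) = 36/23.
E[Y | X = 1] = (36/23) / (10/23) = 18/5.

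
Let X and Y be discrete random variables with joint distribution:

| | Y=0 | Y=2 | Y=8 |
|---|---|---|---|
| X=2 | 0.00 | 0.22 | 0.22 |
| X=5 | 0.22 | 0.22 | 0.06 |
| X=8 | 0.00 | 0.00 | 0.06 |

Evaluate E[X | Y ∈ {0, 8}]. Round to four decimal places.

P(Y ∈ {0, 8}) = 0.56.
Σ X·P over the event = 2·(0.22) + 5·(0.22) + 5·(0.06) + 8·(0.06) = 2.32.
E[X | Y ∈ {0, 8}] = (2.32) / (0.56) = 4.1429.

4.1429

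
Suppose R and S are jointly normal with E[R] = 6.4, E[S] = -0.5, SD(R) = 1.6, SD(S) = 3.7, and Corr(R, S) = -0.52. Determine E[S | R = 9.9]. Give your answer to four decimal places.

-4.7088

The regression of S on R has slope ρ·σ_S/σ_R and passes through (μ_R, μ_S).
E[S | R=9.9] = -0.5 + (-0.52)·(3.7/1.6)·(9.9 − (6.4)) = -0.5 + (-1.2025)·(3.5) = -4.7088.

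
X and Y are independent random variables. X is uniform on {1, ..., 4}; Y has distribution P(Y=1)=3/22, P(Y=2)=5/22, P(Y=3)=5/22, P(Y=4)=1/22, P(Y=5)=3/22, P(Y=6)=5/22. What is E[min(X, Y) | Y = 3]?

9/4

P(Y = 3) = 5/22.
Summing min(X,Y)·P(x,y) over outcomes with Y = 3 gives 45/88.
E[min(X, Y) | Y = 3] = (45/88) / (5/22) = 9/4.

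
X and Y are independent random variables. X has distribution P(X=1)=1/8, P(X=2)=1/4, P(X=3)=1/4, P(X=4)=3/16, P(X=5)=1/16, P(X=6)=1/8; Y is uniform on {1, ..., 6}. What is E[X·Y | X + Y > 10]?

162/5

P(X + Y > 10) = 5/96.
Summing XY·P(x,y) over outcomes with X + Y > 10 gives 27/16.
E[X·Y | X + Y > 10] = (27/16) / (5/96) = 162/5.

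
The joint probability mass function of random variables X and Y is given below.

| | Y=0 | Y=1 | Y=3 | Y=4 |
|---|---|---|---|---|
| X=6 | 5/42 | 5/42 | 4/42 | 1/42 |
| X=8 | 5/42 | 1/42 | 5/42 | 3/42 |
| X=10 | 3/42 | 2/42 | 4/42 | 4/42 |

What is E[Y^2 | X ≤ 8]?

151/29

P(X ≤ 8) = 29/42.
Summing Y^2·P(X=x,Y=y) over the conditioning event gives 151/42.
E[Y^2 | X ≤ 8] = (151/42) / (29/42) = 151/29.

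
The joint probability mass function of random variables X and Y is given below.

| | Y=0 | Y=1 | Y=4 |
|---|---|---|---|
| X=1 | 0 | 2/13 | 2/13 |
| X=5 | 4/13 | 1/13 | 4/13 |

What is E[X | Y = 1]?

P(Y = 1) = 3/13.
Σ X·P over the event = 1·(2/13) + 5·(1/13) = 7/13.
E[X | Y = 1] = (7/13) / (3/13) = 7/3.

7/3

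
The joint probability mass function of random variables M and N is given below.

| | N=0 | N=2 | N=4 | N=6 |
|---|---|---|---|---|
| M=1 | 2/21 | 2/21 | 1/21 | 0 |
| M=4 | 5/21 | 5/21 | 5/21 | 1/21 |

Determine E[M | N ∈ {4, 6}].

25/7

P(N ∈ {4, 6}) = 1/3.
Σ M·P over the event = 1·(1/21) + 4·(5/21) + 4·(1/21) = 25/21.
E[M | N ∈ {4, 6}] = (25/21) / (1/3) = 25/7.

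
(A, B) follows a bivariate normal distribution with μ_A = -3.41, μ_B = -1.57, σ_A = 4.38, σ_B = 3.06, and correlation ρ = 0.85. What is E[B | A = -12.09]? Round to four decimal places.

-6.7245

For a bivariate normal, E[B | A=x] = μ_B + ρ·(σ_B/σ_A)·(x − μ_A).
E[B | A=-12.09] = -1.57 + (0.85)·(3.06/4.38)·(-12.09 − (-3.41)) = -1.57 + (0.59384)·(-8.68) = -6.7245.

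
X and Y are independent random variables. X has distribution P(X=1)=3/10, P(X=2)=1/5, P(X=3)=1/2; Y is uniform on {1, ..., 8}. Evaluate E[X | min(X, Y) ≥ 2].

19/7

P(min(X, Y) ≥ 2) = 49/80.
Summing X·P(x,y) over outcomes with min(X, Y) ≥ 2 gives 133/80.
E[X | min(X, Y) ≥ 2] = (133/80) / (49/80) = 19/7.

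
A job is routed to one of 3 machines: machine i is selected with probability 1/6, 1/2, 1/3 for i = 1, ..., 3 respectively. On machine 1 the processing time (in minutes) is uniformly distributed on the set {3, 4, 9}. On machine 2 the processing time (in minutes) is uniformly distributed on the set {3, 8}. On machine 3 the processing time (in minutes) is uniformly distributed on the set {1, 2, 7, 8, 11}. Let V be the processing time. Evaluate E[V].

1003/180

E[V | machine 1] = (3+4+9)/3 = 16/3.
E[V | machine 2] = (3+8)/2 = 11/2.
E[V | machine 3] = (1+2+7+8+11)/5 = 29/5.
By the law of total expectation,
E[V] = (1/6)·(16/3) + (1/2)·(11/2) + (1/3)·(29/5) = 1003/180.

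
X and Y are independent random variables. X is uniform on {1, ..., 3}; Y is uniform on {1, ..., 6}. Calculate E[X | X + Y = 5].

2

Outcomes with X + Y = 5: (1,4), (2,3), (3,2), each with probability 1/18.
E[X | X + Y = 5] = (1 + 2 + 3) / 3 = 2.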